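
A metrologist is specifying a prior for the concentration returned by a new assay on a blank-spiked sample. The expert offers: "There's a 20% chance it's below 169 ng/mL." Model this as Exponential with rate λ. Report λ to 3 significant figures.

λ ≈ 0.00132

P(T < 169.0) = 1 − e^(−λ·169.0) = 0.2, so λ = −ln(1−0.2)/169.0 = −ln(0.8)/169.0 = 0.00132.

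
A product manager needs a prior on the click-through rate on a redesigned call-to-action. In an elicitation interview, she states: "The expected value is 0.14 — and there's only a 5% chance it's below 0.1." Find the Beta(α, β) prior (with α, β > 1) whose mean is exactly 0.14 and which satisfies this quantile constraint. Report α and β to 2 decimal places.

α ≈ 25.26, β ≈ 155.14

With mean 0.14 fixed, write α = 0.14s, β = 0.86s where s = α+β.
Need P(θ < 0.1) = 0.05 under Beta(0.14s, 0.86s). Normal approximation: (q−m)/√(m(1−m)/s) ≈ z_{0.05} = -1.64, so s ≈ 0.14·0.86·(-1.64)²/(0.1−0.14)² = 203.6.
At s = 203.6: P(θ<0.1) ≈ 0.040. Adjusting to match 0.05 gives s ≈ 180.40.
So α = 0.14·180.40 ≈ 25.26, β = 0.86·180.40 ≈ 155.14.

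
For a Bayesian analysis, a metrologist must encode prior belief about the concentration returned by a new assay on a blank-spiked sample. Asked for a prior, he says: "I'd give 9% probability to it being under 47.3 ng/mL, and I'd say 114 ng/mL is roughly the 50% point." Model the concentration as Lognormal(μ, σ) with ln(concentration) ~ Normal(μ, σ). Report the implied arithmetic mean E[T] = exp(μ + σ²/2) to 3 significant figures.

If T ~ Lognormal(μ,σ) then ln T ~ Normal(μ,σ), so the p-quantile of ln T is μ + z_p·σ.
ln(47.3) = 3.857 and ln(114) = 4.736; z_{0.09} = -1.341, z_{0.5} = 0.
σ = (4.736 − 3.857)/(0 − (-1.341)) = 0.656.
μ = 3.857 − (-1.341)·0.656 = 4.736.
E[T] = exp(μ + σ²/2) = exp(4.736 + 0.2152) = 141 ng/mL.

E[T] ≈ 141 ng/mL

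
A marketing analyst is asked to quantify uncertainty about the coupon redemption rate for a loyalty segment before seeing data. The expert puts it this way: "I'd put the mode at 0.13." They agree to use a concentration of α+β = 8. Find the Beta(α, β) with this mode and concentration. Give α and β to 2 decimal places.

α = 1.78, β = 6.22

For α,β > 1 the Beta mode is (α−1)/(α+β−2). With α+β = 8, the mode is (α−1)/6.
Set (α−1)/6 = 0.13 → α = 1 + 0.13·6 = 1.78.
β = 8 − α = 6.22.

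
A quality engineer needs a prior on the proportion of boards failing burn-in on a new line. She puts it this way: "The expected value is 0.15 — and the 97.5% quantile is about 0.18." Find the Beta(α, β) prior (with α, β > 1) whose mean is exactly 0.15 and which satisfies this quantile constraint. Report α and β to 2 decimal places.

With mean 0.15 fixed, write α = 0.15s, β = 0.85s where s = α+β.
Need P(θ < 0.18) = 0.975 under Beta(0.15s, 0.85s). Normal approximation: (q−m)/√(m(1−m)/s) ≈ z_{0.975} = 1.96, so s ≈ 0.15·0.85·(1.96)²/(0.18−0.15)² = 544.2.
At s = 544.2: P(θ<0.18) ≈ 0.971. Adjusting to match 0.975 gives s ≈ 585.62.
So α = 0.15·585.62 ≈ 87.84, β = 0.85·585.62 ≈ 497.77.

α ≈ 87.84, β ≈ 497.77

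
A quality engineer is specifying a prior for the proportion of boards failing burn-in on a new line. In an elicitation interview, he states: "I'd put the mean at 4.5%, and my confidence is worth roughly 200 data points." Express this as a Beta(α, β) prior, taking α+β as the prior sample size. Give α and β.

Under the effective-sample-size interpretation, Beta(α, β) has prior mean α/(α+β) and prior sample size α+β.
So α+β = 200 and α/(α+β) = 0.045, giving α = 0.045·200 = 9 and β = 200 − 9 = 191.

α = 9, β = 191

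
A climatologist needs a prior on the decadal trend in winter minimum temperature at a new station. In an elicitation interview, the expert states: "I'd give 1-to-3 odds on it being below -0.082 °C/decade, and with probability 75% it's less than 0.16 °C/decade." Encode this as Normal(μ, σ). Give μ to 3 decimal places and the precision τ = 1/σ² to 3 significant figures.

The p-quantile of Normal(μ,σ) is μ + z_p·σ, with z_{0.25} = -0.6745 and z_{0.75} = 0.6745.
Eliminate σ: μ = (z₂·x₁ − z₁·x₂)/(z₂ − z₁) = (0.6745·-0.082 − (-0.6745)·0.16)/1.349 = 0.039.
Then σ = (x₂ − x₁)/(z₂ − z₁) = (0.16 − -0.082)/1.349 = 0.179.
Precision τ = 1/σ² = 1/0.1794² = 31.1.

μ = 0.039, τ = 31.1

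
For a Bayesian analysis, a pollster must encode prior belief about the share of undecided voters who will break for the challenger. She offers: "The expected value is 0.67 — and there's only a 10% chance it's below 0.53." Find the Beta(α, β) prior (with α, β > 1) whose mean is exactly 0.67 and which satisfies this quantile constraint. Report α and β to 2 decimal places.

α ≈ 12.83, β ≈ 6.32

With mean 0.67 fixed, write α = 0.67s, β = 0.33s where s = α+β.
Need P(θ < 0.53) = 0.1 under Beta(0.67s, 0.33s). Normal approximation: (q−m)/√(m(1−m)/s) ≈ z_{0.1} = -1.28, so s ≈ 0.67·0.33·(-1.28)²/(0.53−0.67)² = 18.5.
At s = 18.5: P(θ<0.53) ≈ 0.104. Adjusting to match 0.1 gives s ≈ 19.15.
So α = 0.67·19.15 ≈ 12.83, β = 0.33·19.15 ≈ 6.32.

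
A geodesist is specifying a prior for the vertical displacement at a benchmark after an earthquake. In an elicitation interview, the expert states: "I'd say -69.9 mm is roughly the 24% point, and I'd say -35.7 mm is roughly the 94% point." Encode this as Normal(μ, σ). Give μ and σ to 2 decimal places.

μ = -59.22, σ = 15.13

For Normal(μ,σ), the p-quantile is μ + z_p·σ. Here z_{0.24} = -0.7063, z_{0.94} = 1.555.
So -69.9 = μ − 0.7063σ and -35.7 = μ + 1.555σ.
Subtracting: σ = (-35.7 − -69.9)/(1.555 − (-0.7063)) = 15.13.
Then μ = -69.9 − (-0.7063)·15.13 = -59.22.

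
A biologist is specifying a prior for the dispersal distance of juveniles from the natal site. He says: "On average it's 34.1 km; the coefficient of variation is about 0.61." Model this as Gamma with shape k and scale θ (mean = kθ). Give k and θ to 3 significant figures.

k ≈ 2.69, θ ≈ 12.7

For Gamma(k, scale θ): mean = kθ, variance = kθ², so CV = 1/√k.
CV = 0.61, hence k = 1/CV² = 2.69.
Then θ = mean/k = 34.1/2.69 = 12.7.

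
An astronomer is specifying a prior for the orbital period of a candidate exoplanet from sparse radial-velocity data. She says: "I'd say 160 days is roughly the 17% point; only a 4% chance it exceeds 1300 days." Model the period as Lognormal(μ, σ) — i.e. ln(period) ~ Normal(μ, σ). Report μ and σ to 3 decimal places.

μ ≈ 5.814, σ ≈ 0.775

If T ~ Lognormal(μ,σ) then ln T ~ Normal(μ,σ), so the p-quantile of ln T is μ + z_p·σ.
ln(160) = 5.075 and ln(1300) = 7.17; z_{0.17} = -0.9542, z_{0.96} = 1.751.
σ = (7.17 − 5.075)/(1.751 − (-0.9542)) = 0.775.
μ = 5.075 − (-0.9542)·0.775 = 5.814.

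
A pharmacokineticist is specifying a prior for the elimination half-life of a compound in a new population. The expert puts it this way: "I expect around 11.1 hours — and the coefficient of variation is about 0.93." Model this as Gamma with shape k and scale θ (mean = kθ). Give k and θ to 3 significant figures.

For Gamma(k, scale θ): mean = kθ, variance = kθ², so CV = 1/√k.
CV = 0.93, hence k = 1/CV² = 1.16.
Then θ = mean/k = 11.1/1.16 = 9.6.

k ≈ 1.16, θ ≈ 9.6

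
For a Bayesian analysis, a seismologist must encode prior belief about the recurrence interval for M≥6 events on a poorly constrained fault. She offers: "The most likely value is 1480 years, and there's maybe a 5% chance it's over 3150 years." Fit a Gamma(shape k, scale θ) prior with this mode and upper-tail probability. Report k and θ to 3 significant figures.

k ≈ 5.84, θ ≈ 306

Gamma(k,θ) with k>1 has mode (k−1)θ, so θ = 1480/(k−1).
Need P(X < 3150) = 0.95 with θ tied to k this way. Start at k = 2, θ = 1480: P(X<3150) ≈ 0.628.
Too low — raise k to concentrate. Iterating converges to k ≈ 5.84.
Then θ = 1480/(5.84−1) ≈ 306.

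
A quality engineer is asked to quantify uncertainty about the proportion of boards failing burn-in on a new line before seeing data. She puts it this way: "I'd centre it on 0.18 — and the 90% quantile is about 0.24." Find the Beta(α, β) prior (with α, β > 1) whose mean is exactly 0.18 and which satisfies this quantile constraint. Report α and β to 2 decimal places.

α ≈ 12.75, β ≈ 58.08

With mean 0.18 fixed, write α = 0.18s, β = 0.82s where s = α+β.
Need P(θ < 0.24) = 0.9 under Beta(0.18s, 0.82s). Normal approximation: (q−m)/√(m(1−m)/s) ≈ z_{0.9} = 1.28, so s ≈ 0.18·0.82·(1.28)²/(0.24−0.18)² = 67.3.
At s = 67.3: P(θ<0.24) ≈ 0.895. Adjusting to match 0.9 gives s ≈ 70.82.
So α = 0.18·70.82 ≈ 12.75, β = 0.82·70.82 ≈ 58.08.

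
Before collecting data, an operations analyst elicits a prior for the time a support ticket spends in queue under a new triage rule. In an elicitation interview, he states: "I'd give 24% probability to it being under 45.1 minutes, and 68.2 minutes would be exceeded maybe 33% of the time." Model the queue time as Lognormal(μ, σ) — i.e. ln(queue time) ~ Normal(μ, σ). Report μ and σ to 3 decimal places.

If T ~ Lognormal(μ,σ) then ln T ~ Normal(μ,σ), so the p-quantile of ln T is μ + z_p·σ.
ln(45.1) = 3.809 and ln(68.2) = 4.222; z_{0.24} = -0.7063, z_{0.67} = 0.4399.
σ = (4.222 − 3.809)/(0.4399 − (-0.7063)) = 0.361.
μ = 3.809 − (-0.7063)·0.361 = 4.064.

μ ≈ 4.064, σ ≈ 0.361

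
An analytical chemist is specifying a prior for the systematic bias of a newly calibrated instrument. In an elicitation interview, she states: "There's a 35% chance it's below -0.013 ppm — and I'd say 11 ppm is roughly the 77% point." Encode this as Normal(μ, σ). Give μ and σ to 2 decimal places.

μ = 3.76, σ = 9.80

The p-quantile of Normal(μ,σ) is μ + z_p·σ, with z_{0.35} = -0.3853 and z_{0.77} = 0.7388.
Eliminate σ: μ = (z₂·x₁ − z₁·x₂)/(z₂ − z₁) = (0.7388·-0.013 − (-0.3853)·11)/1.124 = 3.76.
Then σ = (x₂ − x₁)/(z₂ − z₁) = (11 − -0.013)/1.124 = 9.80.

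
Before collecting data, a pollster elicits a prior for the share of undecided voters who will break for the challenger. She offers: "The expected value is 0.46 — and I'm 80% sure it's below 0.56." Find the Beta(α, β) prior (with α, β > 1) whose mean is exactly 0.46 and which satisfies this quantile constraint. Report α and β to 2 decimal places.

α ≈ 8.09, β ≈ 9.49

With mean 0.46 fixed, write α = 0.46s, β = 0.54s where s = α+β.
Need P(θ < 0.56) = 0.8 under Beta(0.46s, 0.54s). Normal approximation: (q−m)/√(m(1−m)/s) ≈ z_{0.8} = 0.842, so s ≈ 0.46·0.54·(0.842)²/(0.56−0.46)² = 17.6.
At s = 17.6: P(θ<0.56) ≈ 0.800. Adjusting to match 0.8 gives s ≈ 17.58.
So α = 0.46·17.58 ≈ 8.09, β = 0.54·17.58 ≈ 9.49.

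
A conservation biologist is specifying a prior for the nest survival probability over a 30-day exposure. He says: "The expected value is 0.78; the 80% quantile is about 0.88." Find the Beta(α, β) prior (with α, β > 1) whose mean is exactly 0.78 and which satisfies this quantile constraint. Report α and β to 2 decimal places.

With mean 0.78 fixed, write α = 0.78s, β = 0.22s where s = α+β.
Need P(θ < 0.88) = 0.8 under Beta(0.78s, 0.22s). Normal approximation: (q−m)/√(m(1−m)/s) ≈ z_{0.8} = 0.842, so s ≈ 0.78·0.22·(0.842)²/(0.88−0.78)² = 12.2.
At s = 12.2: P(θ<0.88) ≈ 0.795. Adjusting to match 0.8 gives s ≈ 12.55.
So α = 0.78·12.55 ≈ 9.79, β = 0.22·12.55 ≈ 2.76.

α ≈ 9.79, β ≈ 2.76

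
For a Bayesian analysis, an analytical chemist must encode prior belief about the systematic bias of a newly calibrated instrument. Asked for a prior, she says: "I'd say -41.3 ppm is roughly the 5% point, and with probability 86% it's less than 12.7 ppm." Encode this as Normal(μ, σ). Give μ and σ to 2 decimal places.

The p-quantile of Normal(μ,σ) is μ + z_p·σ, with z_{0.05} = -1.645 and z_{0.86} = 1.08.
Eliminate σ: μ = (z₂·x₁ − z₁·x₂)/(z₂ − z₁) = (1.08·-41.3 − (-1.645)·12.7)/2.725 = -8.71.
Then σ = (x₂ − x₁)/(z₂ − z₁) = (12.7 − -41.3)/2.725 = 19.82.

μ = -8.71, σ = 19.82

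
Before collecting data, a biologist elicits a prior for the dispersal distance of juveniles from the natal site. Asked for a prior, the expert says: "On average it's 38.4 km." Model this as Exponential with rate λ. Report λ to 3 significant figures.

λ ≈ 0.026

Exponential mean = 1/λ, so λ = 1/38.4 = 0.026.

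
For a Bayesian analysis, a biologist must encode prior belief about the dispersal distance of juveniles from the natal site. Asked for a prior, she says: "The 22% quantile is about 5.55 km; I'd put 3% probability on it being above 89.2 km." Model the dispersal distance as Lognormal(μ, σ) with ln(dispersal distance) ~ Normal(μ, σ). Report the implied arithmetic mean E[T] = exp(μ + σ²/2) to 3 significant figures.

If T ~ Lognormal(μ,σ) then ln T ~ Normal(μ,σ), so the p-quantile of ln T is μ + z_p·σ.
ln(5.55) = 1.714 and ln(89.2) = 4.491; z_{0.22} = -0.7722, z_{0.97} = 1.881.
σ = (4.491 − 1.714)/(1.881 − (-0.7722)) = 1.047.
μ = 1.714 − (-0.7722)·1.047 = 2.522.
E[T] = exp(μ + σ²/2) = exp(2.522 + 0.5479) = 21.5 km.

E[T] ≈ 21.5 km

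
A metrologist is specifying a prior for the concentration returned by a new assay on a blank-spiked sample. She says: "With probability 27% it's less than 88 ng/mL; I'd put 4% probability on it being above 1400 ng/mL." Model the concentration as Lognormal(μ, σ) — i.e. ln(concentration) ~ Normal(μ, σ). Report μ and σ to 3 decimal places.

If T ~ Lognormal(μ,σ) then ln T ~ Normal(μ,σ), so the p-quantile of ln T is μ + z_p·σ.
ln(88) = 4.477 and ln(1400) = 7.244; z_{0.27} = -0.6128, z_{0.96} = 1.751.
σ = (7.244 − 4.477)/(1.751 − (-0.6128)) = 1.171.
μ = 4.477 − (-0.6128)·1.171 = 5.195.

μ ≈ 5.195, σ ≈ 1.171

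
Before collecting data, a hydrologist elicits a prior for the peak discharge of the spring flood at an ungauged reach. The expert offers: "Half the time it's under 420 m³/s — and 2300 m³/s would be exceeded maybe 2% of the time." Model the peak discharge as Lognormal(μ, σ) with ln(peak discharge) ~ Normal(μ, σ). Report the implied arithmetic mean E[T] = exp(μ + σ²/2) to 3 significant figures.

E[T] ≈ 592 m³/s

If T ~ Lognormal(μ,σ) then ln T ~ Normal(μ,σ), so the p-quantile of ln T is μ + z_p·σ.
ln(420) = 6.04 and ln(2300) = 7.741; z_{0.5} = 0, z_{0.98} = 2.054.
σ = (7.741 − 6.04)/(2.054 − (0)) = 0.828.
μ = 6.04 − (0)·0.828 = 6.040.
E[T] = exp(μ + σ²/2) = exp(6.040 + 0.3428) = 592 m³/s.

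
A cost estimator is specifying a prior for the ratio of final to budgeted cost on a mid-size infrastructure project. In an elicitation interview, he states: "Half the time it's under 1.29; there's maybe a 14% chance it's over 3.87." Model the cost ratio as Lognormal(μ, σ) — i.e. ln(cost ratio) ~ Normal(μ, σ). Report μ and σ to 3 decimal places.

If T ~ Lognormal(μ,σ) then ln T ~ Normal(μ,σ), so the p-quantile of ln T is μ + z_p·σ.
ln(1.29) = 0.2546 and ln(3.87) = 1.353; z_{0.5} = 0, z_{0.86} = 1.08.
σ = (1.353 − 0.2546)/(1.08 − (0)) = 1.017.
μ = 0.2546 − (0)·1.017 = 0.255.

μ ≈ 0.255, σ ≈ 1.017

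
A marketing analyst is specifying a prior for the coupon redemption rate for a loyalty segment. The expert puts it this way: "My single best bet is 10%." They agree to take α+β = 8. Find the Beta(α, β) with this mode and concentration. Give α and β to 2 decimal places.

For α,β > 1 the Beta mode is (α−1)/(α+β−2). With α+β = 8, the mode is (α−1)/6.
Set (α−1)/6 = 0.1 → α = 1 + 0.1·6 = 1.60.
β = 8 − α = 6.40.

α = 1.60, β = 6.40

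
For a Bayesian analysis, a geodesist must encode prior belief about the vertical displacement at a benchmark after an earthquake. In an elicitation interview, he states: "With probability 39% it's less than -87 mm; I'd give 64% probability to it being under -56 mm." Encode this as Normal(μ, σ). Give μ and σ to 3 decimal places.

The p-quantile of Normal(μ,σ) is μ + z_p·σ, with z_{0.39} = -0.2793 and z_{0.64} = 0.3585.
Eliminate σ: μ = (z₂·x₁ − z₁·x₂)/(z₂ − z₁) = (0.3585·-87 − (-0.2793)·-56)/0.6378 = -73.423.
Then σ = (x₂ − x₁)/(z₂ − z₁) = (-56 − -87)/0.6378 = 48.606.

μ = -73.423, σ = 48.606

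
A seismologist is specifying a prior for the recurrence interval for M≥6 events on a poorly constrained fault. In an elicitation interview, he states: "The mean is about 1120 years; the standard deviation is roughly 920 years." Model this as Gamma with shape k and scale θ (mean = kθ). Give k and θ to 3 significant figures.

k ≈ 1.48, θ ≈ 756

For Gamma(k, scale θ): mean = kθ, variance = kθ², so CV = 1/√k.
CV = SD/mean = 920/1120 = 0.8214, hence k = 1/CV² = 1.48.
Then θ = mean/k = 1120/1.48 = 756.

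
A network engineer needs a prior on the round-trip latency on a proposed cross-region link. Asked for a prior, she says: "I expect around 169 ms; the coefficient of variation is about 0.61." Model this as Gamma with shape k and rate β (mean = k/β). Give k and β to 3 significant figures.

For Gamma(k, rate β): mean = k/β, variance = k/β², so CV = 1/√k.
CV = 0.61, hence k = 1/CV² = 2.69.
Then β = k/mean = 2.69/169 = 0.0159.

k ≈ 2.69, β ≈ 0.0159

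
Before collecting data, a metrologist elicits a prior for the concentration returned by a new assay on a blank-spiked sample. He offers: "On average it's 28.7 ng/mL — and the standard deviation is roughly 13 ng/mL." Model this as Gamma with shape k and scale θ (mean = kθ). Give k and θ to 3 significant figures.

k ≈ 4.87, θ ≈ 5.89

For Gamma(k, scale θ): mean = kθ, variance = kθ², so CV = 1/√k.
CV = SD/mean = 13/28.7 = 0.453, hence k = 1/CV² = 4.87.
Then θ = mean/k = 28.7/4.87 = 5.89.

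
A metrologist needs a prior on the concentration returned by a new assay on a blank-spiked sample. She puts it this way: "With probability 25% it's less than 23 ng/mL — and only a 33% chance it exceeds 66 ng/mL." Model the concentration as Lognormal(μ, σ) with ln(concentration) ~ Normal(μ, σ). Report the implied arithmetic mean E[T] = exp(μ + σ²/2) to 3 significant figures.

E[T] ≈ 68.1 ng/mL

If T ~ Lognormal(μ,σ) then ln T ~ Normal(μ,σ), so the p-quantile of ln T is μ + z_p·σ.
ln(23) = 3.135 and ln(66) = 4.19; z_{0.25} = -0.6745, z_{0.67} = 0.4399.
σ = (4.19 − 3.135)/(0.4399 − (-0.6745)) = 0.946.
μ = 3.135 − (-0.6745)·0.946 = 3.774.
E[T] = exp(μ + σ²/2) = exp(3.774 + 0.4474) = 68.1 ng/mL.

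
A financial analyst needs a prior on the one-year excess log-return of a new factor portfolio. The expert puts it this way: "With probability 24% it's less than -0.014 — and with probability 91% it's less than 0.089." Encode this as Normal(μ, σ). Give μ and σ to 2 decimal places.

μ = 0.02, σ = 0.05

For Normal(μ,σ), the p-quantile is μ + z_p·σ. Here z_{0.24} = -0.7063, z_{0.91} = 1.341.
So -0.014 = μ − 0.7063σ and 0.089 = μ + 1.341σ.
Subtracting: σ = (0.089 − -0.014)/(1.341 − (-0.7063)) = 0.05.
Then μ = -0.014 − (-0.7063)·0.05 = 0.02.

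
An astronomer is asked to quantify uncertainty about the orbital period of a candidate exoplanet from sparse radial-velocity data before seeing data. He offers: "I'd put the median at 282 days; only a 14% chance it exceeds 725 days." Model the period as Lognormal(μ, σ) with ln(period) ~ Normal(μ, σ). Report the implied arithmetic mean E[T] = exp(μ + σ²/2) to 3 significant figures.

E[T] ≈ 413 days

If T ~ Lognormal(μ,σ) then ln T ~ Normal(μ,σ), so the p-quantile of ln T is μ + z_p·σ.
ln(282) = 5.642 and ln(725) = 6.586; z_{0.5} = 0, z_{0.86} = 1.08.
σ = (6.586 − 5.642)/(1.08 − (0)) = 0.874.
μ = 5.642 − (0)·0.874 = 5.642.
E[T] = exp(μ + σ²/2) = exp(5.642 + 0.3820) = 413 days.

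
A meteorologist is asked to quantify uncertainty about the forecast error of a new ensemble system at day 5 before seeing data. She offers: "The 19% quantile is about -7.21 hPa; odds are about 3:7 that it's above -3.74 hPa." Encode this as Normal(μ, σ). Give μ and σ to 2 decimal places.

μ = -5.04, σ = 2.47

For Normal(μ,σ), the p-quantile is μ + z_p·σ. Here z_{0.19} = -0.8779, z_{0.7} = 0.5244.
So -7.21 = μ − 0.8779σ and -3.74 = μ + 0.5244σ.
Subtracting: σ = (-3.74 − -7.21)/(0.5244 − (-0.8779)) = 2.47.
Then μ = -7.21 − (-0.8779)·2.47 = -5.04.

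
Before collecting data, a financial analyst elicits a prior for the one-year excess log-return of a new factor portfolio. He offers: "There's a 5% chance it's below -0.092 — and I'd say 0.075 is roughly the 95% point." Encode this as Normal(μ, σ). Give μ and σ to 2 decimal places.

For Normal(μ,σ), the p-quantile is μ + z_p·σ. Here z_{0.05} = -1.645, z_{0.95} = 1.645.
So -0.092 = μ − 1.645σ and 0.075 = μ + 1.645σ.
Subtracting: σ = (0.075 − -0.092)/(1.645 − (-1.645)) = 0.05.
Then μ = -0.092 − (-1.645)·0.05 = -0.01.

μ = -0.01, σ = 0.05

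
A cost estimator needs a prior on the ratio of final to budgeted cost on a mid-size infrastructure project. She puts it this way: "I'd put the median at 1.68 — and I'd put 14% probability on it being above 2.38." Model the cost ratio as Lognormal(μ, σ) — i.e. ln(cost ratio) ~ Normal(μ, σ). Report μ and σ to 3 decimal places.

μ ≈ 0.519, σ ≈ 0.322

If T ~ Lognormal(μ,σ) then ln T ~ Normal(μ,σ), so the p-quantile of ln T is μ + z_p·σ.
ln(1.68) = 0.5188 and ln(2.38) = 0.8671; z_{0.5} = 0, z_{0.86} = 1.08.
σ = (0.8671 − 0.5188)/(1.08 − (0)) = 0.322.
μ = 0.5188 − (0)·0.322 = 0.519.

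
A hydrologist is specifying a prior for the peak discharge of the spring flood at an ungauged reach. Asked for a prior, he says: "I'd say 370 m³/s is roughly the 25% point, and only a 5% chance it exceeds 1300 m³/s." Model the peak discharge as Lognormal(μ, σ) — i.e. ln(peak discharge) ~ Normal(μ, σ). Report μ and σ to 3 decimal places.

If T ~ Lognormal(μ,σ) then ln T ~ Normal(μ,σ), so the p-quantile of ln T is μ + z_p·σ.
ln(370) = 5.914 and ln(1300) = 7.17; z_{0.25} = -0.6745, z_{0.95} = 1.645.
σ = (7.17 − 5.914)/(1.645 − (-0.6745)) = 0.542.
μ = 5.914 − (-0.6745)·0.542 = 6.279.

μ ≈ 6.279, σ ≈ 0.542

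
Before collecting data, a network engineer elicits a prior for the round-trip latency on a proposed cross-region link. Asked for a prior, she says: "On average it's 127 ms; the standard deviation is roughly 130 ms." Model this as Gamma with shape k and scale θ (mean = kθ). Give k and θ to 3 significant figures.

For Gamma(k, scale θ): mean = kθ, variance = kθ², so CV = 1/√k.
CV = SD/mean = 130/127 = 1.024, hence k = 1/CV² = 0.954.
Then θ = mean/k = 127/0.954 = 133.

k ≈ 0.954, θ ≈ 133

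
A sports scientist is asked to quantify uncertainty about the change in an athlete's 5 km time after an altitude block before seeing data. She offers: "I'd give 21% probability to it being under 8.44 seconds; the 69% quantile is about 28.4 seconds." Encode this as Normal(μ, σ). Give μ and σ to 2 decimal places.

For Normal(μ,σ), the p-quantile is μ + z_p·σ. Here z_{0.21} = -0.8064, z_{0.69} = 0.4959.
So 8.44 = μ − 0.8064σ and 28.4 = μ + 0.4959σ.
Subtracting: σ = (28.4 − 8.44)/(0.4959 − (-0.8064)) = 15.33.
Then μ = 8.44 − (-0.8064)·15.33 = 20.80.

μ = 20.80, σ = 15.33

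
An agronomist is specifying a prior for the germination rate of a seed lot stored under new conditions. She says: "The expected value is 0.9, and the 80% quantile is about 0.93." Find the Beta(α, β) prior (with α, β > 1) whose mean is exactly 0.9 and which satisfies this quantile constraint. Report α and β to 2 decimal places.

With mean 0.9 fixed, write α = 0.9s, β = 0.1s where s = α+β.
Need P(θ < 0.93) = 0.8 under Beta(0.9s, 0.1s). Normal approximation: (q−m)/√(m(1−m)/s) ≈ z_{0.8} = 0.842, so s ≈ 0.9·0.1·(0.842)²/(0.93−0.9)² = 70.8.
At s = 70.8: P(θ<0.93) ≈ 0.794. Adjusting to match 0.8 gives s ≈ 73.50.
So α = 0.9·73.50 ≈ 66.15, β = 0.1·73.50 ≈ 7.35.

α ≈ 66.15, β ≈ 7.35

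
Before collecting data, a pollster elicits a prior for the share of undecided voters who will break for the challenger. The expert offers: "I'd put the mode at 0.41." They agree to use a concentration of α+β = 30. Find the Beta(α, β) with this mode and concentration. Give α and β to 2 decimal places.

For α,β > 1 the Beta mode is (α−1)/(α+β−2). With α+β = 30, the mode is (α−1)/28.
Set (α−1)/28 = 0.41 → α = 1 + 0.41·28 = 12.48.
β = 30 − α = 17.52.

α = 12.48, β = 17.52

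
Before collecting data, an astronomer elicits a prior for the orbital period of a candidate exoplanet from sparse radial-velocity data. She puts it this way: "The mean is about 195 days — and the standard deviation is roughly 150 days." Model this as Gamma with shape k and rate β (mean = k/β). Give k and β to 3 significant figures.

k ≈ 1.69, β ≈ 0.00867

For Gamma(k, rate β): mean = k/β, variance = k/β², so CV = 1/√k.
CV = SD/mean = 150/195 = 0.7692, hence k = 1/CV² = 1.69.
Then β = k/mean = 1.69/195 = 0.00867.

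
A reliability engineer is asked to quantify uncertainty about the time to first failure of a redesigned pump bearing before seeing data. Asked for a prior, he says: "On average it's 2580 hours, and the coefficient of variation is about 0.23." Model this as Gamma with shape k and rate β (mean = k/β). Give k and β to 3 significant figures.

For Gamma(k, rate β): mean = k/β, variance = k/β², so CV = 1/√k.
CV = 0.23, hence k = 1/CV² = 18.9.
Then β = k/mean = 18.9/2580 = 0.00733.

k ≈ 18.9, β ≈ 0.00733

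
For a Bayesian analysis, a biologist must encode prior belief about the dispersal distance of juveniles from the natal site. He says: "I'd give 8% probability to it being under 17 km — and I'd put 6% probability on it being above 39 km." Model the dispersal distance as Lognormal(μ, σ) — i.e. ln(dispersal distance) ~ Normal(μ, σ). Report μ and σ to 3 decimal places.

μ ≈ 3.227, σ ≈ 0.281

If T ~ Lognormal(μ,σ) then ln T ~ Normal(μ,σ), so the p-quantile of ln T is μ + z_p·σ.
ln(17) = 2.833 and ln(39) = 3.664; z_{0.08} = -1.405, z_{0.94} = 1.555.
σ = (3.664 − 2.833)/(1.555 − (-1.405)) = 0.281.
μ = 2.833 − (-1.405)·0.281 = 3.227.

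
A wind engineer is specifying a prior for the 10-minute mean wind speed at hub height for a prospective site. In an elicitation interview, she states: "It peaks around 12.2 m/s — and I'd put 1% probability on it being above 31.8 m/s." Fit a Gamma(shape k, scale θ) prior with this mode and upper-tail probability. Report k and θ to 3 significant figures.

Gamma(k,θ) with k>1 has mode (k−1)θ, so θ = 12.2/(k−1).
Need P(X < 31.8) = 0.99 with θ tied to k this way. Start at k = 2, θ = 12.2: P(X<31.8) ≈ 0.734.
Too low — raise k to concentrate. Iterating converges to k ≈ 6.07.
Then θ = 12.2/(6.07−1) ≈ 2.41.

k ≈ 6.07, θ ≈ 2.41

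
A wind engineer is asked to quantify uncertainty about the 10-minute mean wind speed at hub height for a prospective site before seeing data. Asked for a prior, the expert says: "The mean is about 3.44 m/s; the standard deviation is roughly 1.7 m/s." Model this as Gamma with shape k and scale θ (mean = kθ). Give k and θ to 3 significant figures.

For Gamma(k, scale θ): mean = kθ, variance = kθ², so CV = 1/√k.
CV = SD/mean = 1.7/3.44 = 0.4942, hence k = 1/CV² = 4.09.
Then θ = mean/k = 3.44/4.09 = 0.84.

k ≈ 4.09, θ ≈ 0.84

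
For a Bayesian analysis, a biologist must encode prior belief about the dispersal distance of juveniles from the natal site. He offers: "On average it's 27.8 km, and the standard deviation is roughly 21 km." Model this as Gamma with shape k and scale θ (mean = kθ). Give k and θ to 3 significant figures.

For Gamma(k, scale θ): mean = kθ, variance = kθ², so CV = 1/√k.
CV = SD/mean = 21/27.8 = 0.7554, hence k = 1/CV² = 1.75.
Then θ = mean/k = 27.8/1.75 = 15.9.

k ≈ 1.75, θ ≈ 15.9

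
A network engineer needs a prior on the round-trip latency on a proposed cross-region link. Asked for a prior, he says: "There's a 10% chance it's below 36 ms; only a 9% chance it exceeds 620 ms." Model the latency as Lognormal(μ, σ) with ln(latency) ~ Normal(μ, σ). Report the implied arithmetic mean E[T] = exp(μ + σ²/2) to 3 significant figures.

E[T] ≈ 261 ms

If T ~ Lognormal(μ,σ) then ln T ~ Normal(μ,σ), so the p-quantile of ln T is μ + z_p·σ.
ln(36) = 3.584 and ln(620) = 6.43; z_{0.1} = -1.282, z_{0.91} = 1.341.
σ = (6.43 − 3.584)/(1.341 − (-1.282)) = 1.085.
μ = 3.584 − (-1.282)·1.085 = 4.974.
E[T] = exp(μ + σ²/2) = exp(4.974 + 0.5890) = 261 ms.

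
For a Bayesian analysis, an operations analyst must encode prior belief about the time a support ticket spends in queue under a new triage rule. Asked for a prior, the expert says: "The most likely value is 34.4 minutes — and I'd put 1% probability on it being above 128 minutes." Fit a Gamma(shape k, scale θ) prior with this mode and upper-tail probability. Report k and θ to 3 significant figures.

Gamma(k,θ) with k>1 has mode (k−1)θ, so θ = 34.4/(k−1).
Need P(X < 128) = 0.99 with θ tied to k this way. Start at k = 2, θ = 34.4: P(X<128) ≈ 0.886.
Too low — raise k to concentrate. Iterating converges to k ≈ 3.47.
Then θ = 34.4/(3.47−1) ≈ 13.9.

k ≈ 3.47, θ ≈ 13.9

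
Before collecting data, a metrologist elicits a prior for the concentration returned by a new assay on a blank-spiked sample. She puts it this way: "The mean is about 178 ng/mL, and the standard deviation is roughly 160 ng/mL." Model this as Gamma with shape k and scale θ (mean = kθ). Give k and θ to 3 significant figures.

k ≈ 1.24, θ ≈ 144

For Gamma(k, scale θ): mean = kθ, variance = kθ², so CV = 1/√k.
CV = SD/mean = 160/178 = 0.8989, hence k = 1/CV² = 1.24.
Then θ = mean/k = 178/1.24 = 144.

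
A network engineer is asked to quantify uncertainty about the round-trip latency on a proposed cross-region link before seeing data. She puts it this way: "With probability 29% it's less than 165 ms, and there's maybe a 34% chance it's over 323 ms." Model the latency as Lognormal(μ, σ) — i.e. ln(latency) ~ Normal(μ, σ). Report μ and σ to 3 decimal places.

μ ≈ 5.491, σ ≈ 0.695

If T ~ Lognormal(μ,σ) then ln T ~ Normal(μ,σ), so the p-quantile of ln T is μ + z_p·σ.
ln(165) = 5.106 and ln(323) = 5.778; z_{0.29} = -0.5534, z_{0.66} = 0.4125.
σ = (5.778 − 5.106)/(0.4125 − (-0.5534)) = 0.695.
μ = 5.106 − (-0.5534)·0.695 = 5.491.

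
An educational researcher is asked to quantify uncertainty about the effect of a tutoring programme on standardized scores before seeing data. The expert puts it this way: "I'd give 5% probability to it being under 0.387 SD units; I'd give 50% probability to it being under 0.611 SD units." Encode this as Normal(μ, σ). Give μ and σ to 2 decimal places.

μ = 0.61, σ = 0.14

For Normal(μ,σ), the p-quantile is μ + z_p·σ. Here z_{0.05} = -1.645, z_{0.5} = 0.
So 0.387 = μ − 1.645σ and 0.611 = μ + 0σ.
Subtracting: σ = (0.611 − 0.387)/(0 − (-1.645)) = 0.14.
Then μ = 0.387 − (-1.645)·0.14 = 0.61.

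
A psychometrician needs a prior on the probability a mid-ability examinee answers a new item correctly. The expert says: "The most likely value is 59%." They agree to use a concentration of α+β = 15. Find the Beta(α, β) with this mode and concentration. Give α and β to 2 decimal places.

For α,β > 1 the Beta mode is (α−1)/(α+β−2). With α+β = 15, the mode is (α−1)/13.
Set (α−1)/13 = 0.59 → α = 1 + 0.59·13 = 8.67.
β = 15 − α = 6.33.

α = 8.67, β = 6.33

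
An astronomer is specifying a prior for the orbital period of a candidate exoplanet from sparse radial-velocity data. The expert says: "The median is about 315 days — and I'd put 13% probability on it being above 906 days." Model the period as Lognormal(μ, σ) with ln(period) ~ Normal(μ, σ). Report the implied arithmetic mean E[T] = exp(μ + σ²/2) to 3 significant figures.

E[T] ≈ 489 days

If T ~ Lognormal(μ,σ) then ln T ~ Normal(μ,σ), so the p-quantile of ln T is μ + z_p·σ.
ln(315) = 5.753 and ln(906) = 6.809; z_{0.5} = 0, z_{0.87} = 1.126.
σ = (6.809 − 5.753)/(1.126 − (0)) = 0.938.
μ = 5.753 − (0)·0.938 = 5.753.
E[T] = exp(μ + σ²/2) = exp(5.753 + 0.4398) = 489 days.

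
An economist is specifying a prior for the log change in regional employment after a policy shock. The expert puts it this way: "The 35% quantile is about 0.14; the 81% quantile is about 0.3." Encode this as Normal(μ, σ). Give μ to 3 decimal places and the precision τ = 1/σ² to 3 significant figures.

μ = 0.189, τ = 62.3

The p-quantile of Normal(μ,σ) is μ + z_p·σ, with z_{0.35} = -0.3853 and z_{0.81} = 0.8779.
Eliminate σ: μ = (z₂·x₁ − z₁·x₂)/(z₂ − z₁) = (0.8779·0.14 − (-0.3853)·0.3)/1.263 = 0.189.
Then σ = (x₂ − x₁)/(z₂ − z₁) = (0.3 − 0.14)/1.263 = 0.127.
Precision τ = 1/σ² = 1/0.1267² = 62.3.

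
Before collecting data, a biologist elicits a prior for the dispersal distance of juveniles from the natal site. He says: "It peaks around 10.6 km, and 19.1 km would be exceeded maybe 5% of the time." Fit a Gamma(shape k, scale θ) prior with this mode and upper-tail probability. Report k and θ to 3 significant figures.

Gamma(k,θ) with k>1 has mode (k−1)θ, so θ = 10.6/(k−1).
Need P(X < 19.1) = 0.95 with θ tied to k this way. Start at k = 2, θ = 10.6: P(X<19.1) ≈ 0.538.
Too low — raise k to concentrate. Iterating converges to k ≈ 9.04.
Then θ = 10.6/(9.04−1) ≈ 1.32.

k ≈ 9.04, θ ≈ 1.32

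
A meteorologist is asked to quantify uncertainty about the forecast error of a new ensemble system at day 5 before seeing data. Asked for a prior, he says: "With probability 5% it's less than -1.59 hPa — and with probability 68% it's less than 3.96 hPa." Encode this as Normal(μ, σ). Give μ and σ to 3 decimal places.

The p-quantile of Normal(μ,σ) is μ + z_p·σ, with z_{0.05} = -1.645 and z_{0.68} = 0.4677.
Eliminate σ: μ = (z₂·x₁ − z₁·x₂)/(z₂ − z₁) = (0.4677·-1.59 − (-1.645)·3.96)/2.113 = 2.731.
Then σ = (x₂ − x₁)/(z₂ − z₁) = (3.96 − -1.59)/2.113 = 2.627.

μ = 2.731, σ = 2.627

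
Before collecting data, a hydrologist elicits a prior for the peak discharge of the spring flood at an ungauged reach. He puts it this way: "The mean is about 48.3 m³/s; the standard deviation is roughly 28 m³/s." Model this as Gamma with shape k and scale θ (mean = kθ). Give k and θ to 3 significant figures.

k ≈ 2.98, θ ≈ 16.2

For Gamma(k, scale θ): mean = kθ, variance = kθ², so CV = 1/√k.
CV = SD/mean = 28/48.3 = 0.5797, hence k = 1/CV² = 2.98.
Then θ = mean/k = 48.3/2.98 = 16.2.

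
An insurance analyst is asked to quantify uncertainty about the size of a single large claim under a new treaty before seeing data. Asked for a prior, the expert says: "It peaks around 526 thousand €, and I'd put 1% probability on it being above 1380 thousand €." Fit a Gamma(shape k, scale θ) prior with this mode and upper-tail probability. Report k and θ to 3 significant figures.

k ≈ 5.99, θ ≈ 105

Gamma(k,θ) with k>1 has mode (k−1)θ, so θ = 526/(k−1).
Need P(X < 1380) = 0.99 with θ tied to k this way. Start at k = 2, θ = 526: P(X<1380) ≈ 0.737.
Too low — raise k to concentrate. Iterating converges to k ≈ 5.99.
Then θ = 526/(5.99−1) ≈ 105.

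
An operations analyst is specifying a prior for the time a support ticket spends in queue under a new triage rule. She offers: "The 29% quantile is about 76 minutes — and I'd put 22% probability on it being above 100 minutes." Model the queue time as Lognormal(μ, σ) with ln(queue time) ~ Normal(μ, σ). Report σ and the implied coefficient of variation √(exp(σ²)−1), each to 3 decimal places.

If T ~ Lognormal(μ,σ) then ln T ~ Normal(μ,σ), so the p-quantile of ln T is μ + z_p·σ.
ln(76) = 4.331 and ln(100) = 4.605; z_{0.29} = -0.5534, z_{0.78} = 0.7722.
σ = (4.605 − 4.331)/(0.7722 − (-0.5534)) = 0.207.
μ = 4.331 − (-0.5534)·0.207 = 4.445.
CV = √(exp(σ²)−1) = √(exp(0.0429)−1) = 0.209.

σ ≈ 0.207, CV ≈ 0.209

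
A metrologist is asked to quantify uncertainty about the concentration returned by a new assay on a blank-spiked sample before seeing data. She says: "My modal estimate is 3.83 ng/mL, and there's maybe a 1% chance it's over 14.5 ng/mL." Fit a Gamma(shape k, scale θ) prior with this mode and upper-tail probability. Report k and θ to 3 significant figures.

Gamma(k,θ) with k>1 has mode (k−1)θ, so θ = 3.83/(k−1).
Need P(X < 14.5) = 0.99 with θ tied to k this way. Start at k = 2, θ = 3.83: P(X<14.5) ≈ 0.891.
Too low — raise k to concentrate. Iterating converges to k ≈ 3.39.
Then θ = 3.83/(3.39−1) ≈ 1.6.

k ≈ 3.39, θ ≈ 1.6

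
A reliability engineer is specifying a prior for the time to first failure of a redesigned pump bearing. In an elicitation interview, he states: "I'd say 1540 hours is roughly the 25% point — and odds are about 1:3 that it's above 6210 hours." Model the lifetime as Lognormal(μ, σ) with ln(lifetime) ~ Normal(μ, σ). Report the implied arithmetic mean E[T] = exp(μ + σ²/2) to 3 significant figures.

E[T] ≈ 5280 hours

If T ~ Lognormal(μ,σ) then ln T ~ Normal(μ,σ), so the p-quantile of ln T is μ + z_p·σ.
ln(1540) = 7.34 and ln(6210) = 8.734; z_{0.25} = -0.6745, z_{0.75} = 0.6745.
σ = (8.734 − 7.34)/(0.6745 − (-0.6745)) = 1.034.
μ = 7.34 − (-0.6745)·1.034 = 8.037.
E[T] = exp(μ + σ²/2) = exp(8.037 + 0.5342) = 5280 hours.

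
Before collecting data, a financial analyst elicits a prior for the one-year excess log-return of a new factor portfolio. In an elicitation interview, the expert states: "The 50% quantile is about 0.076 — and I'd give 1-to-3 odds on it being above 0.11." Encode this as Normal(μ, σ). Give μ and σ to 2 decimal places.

μ = 0.08, σ = 0.05

For Normal(μ,σ), the p-quantile is μ + z_p·σ. Here z_{0.5} = 0, z_{0.75} = 0.6745.
So 0.076 = μ + 0σ and 0.11 = μ + 0.6745σ.
Subtracting: σ = (0.11 − 0.076)/(0.6745 − (0)) = 0.05.
Then μ = 0.076 − (0)·0.05 = 0.08.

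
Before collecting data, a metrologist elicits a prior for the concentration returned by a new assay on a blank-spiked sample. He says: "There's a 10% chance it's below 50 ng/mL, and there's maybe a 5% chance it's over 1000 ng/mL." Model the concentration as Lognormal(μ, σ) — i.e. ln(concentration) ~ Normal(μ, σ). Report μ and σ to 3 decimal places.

μ ≈ 5.224, σ ≈ 1.024

If T ~ Lognormal(μ,σ) then ln T ~ Normal(μ,σ), so the p-quantile of ln T is μ + z_p·σ.
ln(50) = 3.912 and ln(1000) = 6.908; z_{0.1} = -1.282, z_{0.95} = 1.645.
σ = (6.908 − 3.912)/(1.645 − (-1.282)) = 1.024.
μ = 3.912 − (-1.282)·1.024 = 5.224.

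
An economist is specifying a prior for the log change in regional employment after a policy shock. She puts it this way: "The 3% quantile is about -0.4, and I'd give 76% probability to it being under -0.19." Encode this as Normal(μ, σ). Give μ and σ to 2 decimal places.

For Normal(μ,σ), the p-quantile is μ + z_p·σ. Here z_{0.03} = -1.881, z_{0.76} = 0.7063.
So -0.4 = μ − 1.881σ and -0.19 = μ + 0.7063σ.
Subtracting: σ = (-0.19 − -0.4)/(0.7063 − (-1.881)) = 0.08.
Then μ = -0.4 − (-1.881)·0.08 = -0.25.

μ = -0.25, σ = 0.08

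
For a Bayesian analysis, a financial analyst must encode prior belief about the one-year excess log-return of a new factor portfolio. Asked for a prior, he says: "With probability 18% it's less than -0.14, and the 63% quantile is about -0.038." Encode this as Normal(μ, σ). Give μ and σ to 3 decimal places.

For Normal(μ,σ), the p-quantile is μ + z_p·σ. Here z_{0.18} = -0.9154, z_{0.63} = 0.3319.
So -0.14 = μ − 0.9154σ and -0.038 = μ + 0.3319σ.
Subtracting: σ = (-0.038 − -0.14)/(0.3319 − (-0.9154)) = 0.082.
Then μ = -0.14 − (-0.9154)·0.082 = -0.065.

μ = -0.065, σ = 0.082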